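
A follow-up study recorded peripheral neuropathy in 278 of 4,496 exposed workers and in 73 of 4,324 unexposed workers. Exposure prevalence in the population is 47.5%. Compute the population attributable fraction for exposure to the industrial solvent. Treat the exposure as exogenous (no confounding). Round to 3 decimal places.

p₁ = P(outcome | exposed) = 278/4496 = 0.061833
p₀ = P(outcome | unexposed) = 73/4324 = 0.016883
Overall risk P(Y=1) = π·p₁ + (1−π)·p₀ = 0.475×0.061833 + 0.525×0.016883 = 0.038234.
Under exogeneity, PAF = [P(Y=1) − p₀] / P(Y=1).
PAF = (0.038234 − 0.016883) / 0.038234 ≈ 0.5584

PAF ≈ 0.558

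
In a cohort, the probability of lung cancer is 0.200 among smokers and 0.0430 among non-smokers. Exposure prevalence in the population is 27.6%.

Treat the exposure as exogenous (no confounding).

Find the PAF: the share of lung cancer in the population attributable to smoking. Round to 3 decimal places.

Let p₁ = 0.2, p₀ = 0.043.
Overall risk P(Y=1) = π·p₁ + (1−π)·p₀ = 0.276×0.2 + 0.724×0.043 = 0.086332.
Under exogeneity, PAF = [P(Y=1) − p₀] / P(Y=1).
PAF = (0.086332 − 0.043) / 0.086332 ≈ 0.5019

PAF ≈ 0.502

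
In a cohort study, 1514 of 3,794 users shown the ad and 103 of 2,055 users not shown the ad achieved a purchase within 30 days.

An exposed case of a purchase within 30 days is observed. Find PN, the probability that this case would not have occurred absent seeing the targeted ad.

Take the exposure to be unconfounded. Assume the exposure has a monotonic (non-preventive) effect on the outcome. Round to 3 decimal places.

PN ≈ 0.874

p₁ = P(outcome | exposed) = 1514/3794 = 0.39905
p₀ = P(outcome | unexposed) = 103/2055 = 0.050122
Under exogeneity and monotonicity, PN = (p₁ − p₀) / p₁.
PN = (0.39905 − 0.050122) / 0.39905 = 0.34893 / 0.39905 ≈ 0.8744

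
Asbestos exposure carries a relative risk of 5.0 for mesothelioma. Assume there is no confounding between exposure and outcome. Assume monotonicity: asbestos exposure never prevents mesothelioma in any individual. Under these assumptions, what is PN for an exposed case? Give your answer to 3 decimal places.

PN ≈ 0.800

Under exogeneity and monotonicity, PN = (RR − 1) / RR = 1 − 1/RR.
PN = (5.0 − 1) / 5.0 = 4 / 5.0 ≈ 0.8000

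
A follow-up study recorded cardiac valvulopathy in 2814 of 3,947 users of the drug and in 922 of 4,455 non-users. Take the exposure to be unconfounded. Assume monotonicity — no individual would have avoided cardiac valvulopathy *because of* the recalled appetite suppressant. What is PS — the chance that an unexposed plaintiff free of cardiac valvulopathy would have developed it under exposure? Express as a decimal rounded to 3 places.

p₁ = P(outcome | exposed) = 2814/3947 = 0.71295
p₀ = P(outcome | unexposed) = 922/4455 = 0.20696
Under exogeneity and monotonicity, PS = (p₁ − p₀) / (1 − p₀).
PS = (0.71295 − 0.20696) / (1 − 0.20696) = 0.50599 / 0.79304 ≈ 0.6380

PS ≈ 0.638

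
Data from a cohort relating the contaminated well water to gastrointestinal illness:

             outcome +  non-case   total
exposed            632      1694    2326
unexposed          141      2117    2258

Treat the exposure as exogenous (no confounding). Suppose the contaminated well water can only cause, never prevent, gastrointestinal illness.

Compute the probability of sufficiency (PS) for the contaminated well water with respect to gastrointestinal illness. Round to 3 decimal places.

p₁ = P(outcome | exposed) = 632/2326 = 0.27171
p₀ = P(outcome | unexposed) = 141/2258 = 0.062445
Under exogeneity and monotonicity, PS = (p₁ − p₀)/(1 − p₀).
PS = (0.27171 − 0.062445) / 0.93756 ≈ 0.2232

PS ≈ 0.223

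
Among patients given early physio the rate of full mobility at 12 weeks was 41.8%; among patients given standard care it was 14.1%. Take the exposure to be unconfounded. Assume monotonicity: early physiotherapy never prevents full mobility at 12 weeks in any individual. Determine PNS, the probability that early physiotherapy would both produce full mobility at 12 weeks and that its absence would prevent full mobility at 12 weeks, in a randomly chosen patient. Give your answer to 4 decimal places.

PNS ≈ 0.2770

p₁ = 0.418, p₀ = 0.141.
Under exogeneity and monotonicity, PNS = p₁ − p₀.
PNS = 0.418 − 0.141 = 0.277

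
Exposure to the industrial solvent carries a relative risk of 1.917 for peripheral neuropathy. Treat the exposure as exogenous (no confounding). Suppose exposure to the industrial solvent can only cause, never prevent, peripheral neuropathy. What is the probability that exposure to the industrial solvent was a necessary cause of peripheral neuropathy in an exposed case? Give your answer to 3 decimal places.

PN ≈ 0.478

Under exogeneity and monotonicity, PN = (RR − 1) / RR = 1 − 1/RR.
PN = (1.917 − 1) / 1.917 = 0.917 / 1.917 ≈ 0.4784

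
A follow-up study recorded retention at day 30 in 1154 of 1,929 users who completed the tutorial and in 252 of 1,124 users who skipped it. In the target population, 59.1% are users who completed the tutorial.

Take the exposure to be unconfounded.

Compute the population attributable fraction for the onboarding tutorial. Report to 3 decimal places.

PAF ≈ 0.496

p₁ = P(outcome | exposed) = 1154/1929 = 0.59824
p₀ = P(outcome | unexposed) = 252/1124 = 0.2242
Overall risk P(Y=1) = π·p₁ + (1−π)·p₀ = 0.591×0.59824 + 0.409×0.2242 = 0.44526.
Under exogeneity, PAF = [P(Y=1) − p₀] / P(Y=1).
PAF = (0.44526 − 0.2242) / 0.44526 ≈ 0.4965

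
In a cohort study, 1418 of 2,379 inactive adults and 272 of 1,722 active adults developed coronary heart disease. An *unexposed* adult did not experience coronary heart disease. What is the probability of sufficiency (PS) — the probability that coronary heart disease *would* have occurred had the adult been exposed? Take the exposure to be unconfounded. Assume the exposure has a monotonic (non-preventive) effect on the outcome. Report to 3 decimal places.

PS ≈ 0.520

p₁ = P(outcome | exposed) = 1418/2379 = 0.59605
p₀ = P(outcome | unexposed) = 272/1722 = 0.15796
Under exogeneity and monotonicity, PS = (p₁ − p₀) / (1 − p₀).
PS = (0.59605 − 0.15796) / (1 − 0.15796) = 0.43809 / 0.84204 ≈ 0.5203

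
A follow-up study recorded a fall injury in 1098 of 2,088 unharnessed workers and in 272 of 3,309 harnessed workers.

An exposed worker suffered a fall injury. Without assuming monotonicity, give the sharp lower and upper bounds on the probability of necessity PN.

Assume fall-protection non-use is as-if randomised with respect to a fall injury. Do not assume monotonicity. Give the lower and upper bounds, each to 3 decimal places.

0.844 ≤ PN ≤ 1.000

p₁ = P(outcome | exposed) = 1098/2088 = 0.52586
p₀ = P(outcome | unexposed) = 272/3309 = 0.0822
Under exogeneity alone the bounds on PN are max{0,(p₁−p₀)/p₁} ≤ PN ≤ min{1,(1−p₀)/p₁}.
  lower = (p₁ − p₀)/p₁ = 0.44366 / 0.52586 ≈ 0.8437
  upper = min{1, (1 − p₀)/p₁} = 0.9178 / 0.52586 ≈ 1.7453 → capped at 1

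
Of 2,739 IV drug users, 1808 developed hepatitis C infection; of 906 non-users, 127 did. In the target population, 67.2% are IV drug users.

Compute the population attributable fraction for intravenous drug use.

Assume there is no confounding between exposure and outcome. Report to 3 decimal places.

p₁ = P(outcome | exposed) = 1808/2739 = 0.66009
p₀ = P(outcome | unexposed) = 127/906 = 0.14018
Overall risk P(Y=1) = π·p₁ + (1−π)·p₀ = 0.672×0.66009 + 0.328×0.14018 = 0.48956.
Under exogeneity, PAF = [P(Y=1) − p₀] / P(Y=1).
PAF = (0.48956 − 0.14018) / 0.48956 ≈ 0.7137

PAF ≈ 0.714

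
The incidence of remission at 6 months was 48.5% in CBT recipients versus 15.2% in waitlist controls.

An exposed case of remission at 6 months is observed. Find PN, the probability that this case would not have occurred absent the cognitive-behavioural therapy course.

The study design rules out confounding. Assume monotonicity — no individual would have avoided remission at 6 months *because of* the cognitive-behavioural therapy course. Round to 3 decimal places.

PN ≈ 0.687

p₁ = 0.485, p₀ = 0.152.
Under exogeneity and monotonicity, PN = (p₁ − p₀) / p₁.
PN = (0.485 − 0.152) / 0.485 = 0.333 / 0.485 ≈ 0.6866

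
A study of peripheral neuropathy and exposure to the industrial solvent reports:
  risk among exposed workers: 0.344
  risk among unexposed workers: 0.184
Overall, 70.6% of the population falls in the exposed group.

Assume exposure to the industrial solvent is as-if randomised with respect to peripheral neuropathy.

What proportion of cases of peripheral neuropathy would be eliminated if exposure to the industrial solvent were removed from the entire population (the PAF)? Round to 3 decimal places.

PAF ≈ 0.380

Let p₁ = 0.344, p₀ = 0.184.
Overall risk P(Y=1) = π·p₁ + (1−π)·p₀ = 0.706×0.344 + 0.294×0.184 = 0.29696.
Under exogeneity, PAF = [P(Y=1) − p₀] / P(Y=1).
PAF = (0.29696 − 0.184) / 0.29696 ≈ 0.3804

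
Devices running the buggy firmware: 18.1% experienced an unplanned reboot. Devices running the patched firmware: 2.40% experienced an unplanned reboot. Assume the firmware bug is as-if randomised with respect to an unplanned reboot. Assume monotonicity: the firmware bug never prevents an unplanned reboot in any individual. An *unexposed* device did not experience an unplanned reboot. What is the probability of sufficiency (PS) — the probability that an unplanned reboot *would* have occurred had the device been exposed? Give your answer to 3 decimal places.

PS ≈ 0.161

p₁ = 0.181, p₀ = 0.024.
Under exogeneity and monotonicity, PS = (p₁ − p₀) / (1 − p₀).
PS = (0.181 − 0.024) / (1 − 0.024) = 0.157 / 0.976 ≈ 0.1609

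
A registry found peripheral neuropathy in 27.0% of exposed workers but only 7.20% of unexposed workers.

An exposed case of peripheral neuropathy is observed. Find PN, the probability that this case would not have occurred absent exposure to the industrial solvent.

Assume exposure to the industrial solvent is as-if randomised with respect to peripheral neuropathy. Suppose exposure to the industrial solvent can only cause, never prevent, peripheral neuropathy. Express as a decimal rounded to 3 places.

PN ≈ 0.733

p₁ = 0.27, p₀ = 0.072.
Under exogeneity and monotonicity, PN = (p₁ − p₀) / p₁.
PN = (0.27 − 0.072) / 0.27 = 0.198 / 0.27 ≈ 0.7333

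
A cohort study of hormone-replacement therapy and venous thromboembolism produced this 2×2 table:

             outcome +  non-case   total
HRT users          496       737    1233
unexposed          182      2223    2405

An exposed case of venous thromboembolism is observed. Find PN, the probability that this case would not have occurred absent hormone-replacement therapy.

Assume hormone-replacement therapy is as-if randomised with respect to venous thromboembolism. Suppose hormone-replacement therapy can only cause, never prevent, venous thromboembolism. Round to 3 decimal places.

p₁ = P(outcome | exposed) = 496/1233 = 0.40227
p₀ = P(outcome | unexposed) = 182/2405 = 0.075676
Under exogeneity and monotonicity, PN = (p₁ − p₀)/p₁.
PN = (0.40227 − 0.075676) / 0.40227 ≈ 0.8119

PN ≈ 0.812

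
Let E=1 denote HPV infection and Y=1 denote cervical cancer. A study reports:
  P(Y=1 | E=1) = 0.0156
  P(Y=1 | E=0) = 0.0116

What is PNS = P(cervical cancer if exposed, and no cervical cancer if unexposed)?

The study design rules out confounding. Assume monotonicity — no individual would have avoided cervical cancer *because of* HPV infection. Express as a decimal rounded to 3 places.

Let p₁ = 0.0156, p₀ = 0.0116.
Under exogeneity and monotonicity, PNS = p₁ − p₀.
PNS = 0.0156 − 0.0116 = 0.004

PNS ≈ 0.004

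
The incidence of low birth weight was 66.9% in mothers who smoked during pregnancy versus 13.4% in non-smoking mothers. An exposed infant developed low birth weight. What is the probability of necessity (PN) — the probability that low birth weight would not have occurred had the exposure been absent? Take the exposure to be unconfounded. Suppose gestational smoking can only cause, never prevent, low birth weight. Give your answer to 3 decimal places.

PN ≈ 0.800

p₁ = 0.669, p₀ = 0.134.
Under exogeneity and monotonicity, PN = (p₁ − p₀) / p₁.
PN = (0.669 − 0.134) / 0.669 = 0.535 / 0.669 ≈ 0.7997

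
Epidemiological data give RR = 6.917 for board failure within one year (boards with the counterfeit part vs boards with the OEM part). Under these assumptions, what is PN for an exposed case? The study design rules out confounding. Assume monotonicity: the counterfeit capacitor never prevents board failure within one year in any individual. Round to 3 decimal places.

PN ≈ 0.855

Under exogeneity and monotonicity, PN = (RR − 1) / RR = 1 − 1/RR.
PN = (6.917 − 1) / 6.917 = 5.917 / 6.917 ≈ 0.8554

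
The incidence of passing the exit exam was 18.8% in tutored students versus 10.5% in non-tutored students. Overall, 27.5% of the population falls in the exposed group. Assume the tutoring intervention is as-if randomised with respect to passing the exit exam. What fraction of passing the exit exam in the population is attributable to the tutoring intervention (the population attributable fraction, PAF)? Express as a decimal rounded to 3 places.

PAF ≈ 0.179

p₁ = 0.188, p₀ = 0.105.
Overall risk P(Y=1) = π·p₁ + (1−π)·p₀ = 0.275×0.188 + 0.725×0.105 = 0.12782.
Under exogeneity, PAF = [P(Y=1) − p₀] / P(Y=1).
PAF = (0.12782 − 0.105) / 0.12782 ≈ 0.1786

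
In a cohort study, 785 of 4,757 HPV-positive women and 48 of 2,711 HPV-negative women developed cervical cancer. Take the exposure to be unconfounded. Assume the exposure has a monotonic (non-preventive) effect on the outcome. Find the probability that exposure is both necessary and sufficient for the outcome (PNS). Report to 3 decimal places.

p₁ = P(outcome | exposed) = 785/4757 = 0.16502
p₀ = P(outcome | unexposed) = 48/2711 = 0.017706
Under exogeneity and monotonicity, PNS = p₁ − p₀.
PNS = 0.16502 − 0.017706 = 0.14731

PNS ≈ 0.147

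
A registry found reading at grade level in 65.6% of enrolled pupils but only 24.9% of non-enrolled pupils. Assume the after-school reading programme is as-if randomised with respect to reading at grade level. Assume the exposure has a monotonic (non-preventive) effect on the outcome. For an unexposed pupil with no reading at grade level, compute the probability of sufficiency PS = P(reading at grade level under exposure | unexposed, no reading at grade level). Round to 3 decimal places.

PS ≈ 0.542

p₁ = 0.656, p₀ = 0.249.
Under exogeneity and monotonicity, PS = (p₁ − p₀) / (1 − p₀).
PS = (0.656 − 0.249) / (1 − 0.249) = 0.407 / 0.751 ≈ 0.5419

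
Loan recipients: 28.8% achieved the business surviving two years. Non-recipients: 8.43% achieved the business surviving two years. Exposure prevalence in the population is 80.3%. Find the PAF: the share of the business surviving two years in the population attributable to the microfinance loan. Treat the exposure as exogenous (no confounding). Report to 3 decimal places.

p₁ = 0.288, p₀ = 0.0843.
Overall risk P(Y=1) = π·p₁ + (1−π)·p₀ = 0.803×0.288 + 0.197×0.0843 = 0.24787.
Under exogeneity, PAF = [P(Y=1) − p₀] / P(Y=1).
PAF = (0.24787 − 0.0843) / 0.24787 ≈ 0.6599

PAF ≈ 0.660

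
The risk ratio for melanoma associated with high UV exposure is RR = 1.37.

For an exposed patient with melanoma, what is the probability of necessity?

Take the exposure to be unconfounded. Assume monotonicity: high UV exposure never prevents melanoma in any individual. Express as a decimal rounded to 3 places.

PN ≈ 0.270

Under exogeneity and monotonicity, PN = (RR − 1) / RR = 1 − 1/RR.
PN = (1.37 − 1) / 1.37 = 0.37 / 1.37 ≈ 0.2701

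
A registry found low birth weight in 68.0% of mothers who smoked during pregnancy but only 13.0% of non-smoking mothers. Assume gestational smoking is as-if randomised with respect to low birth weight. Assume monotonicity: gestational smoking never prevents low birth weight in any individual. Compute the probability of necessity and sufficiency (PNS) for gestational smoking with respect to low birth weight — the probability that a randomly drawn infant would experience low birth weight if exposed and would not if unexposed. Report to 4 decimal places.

PNS ≈ 0.5500

p₁ = 0.68, p₀ = 0.13.
Under exogeneity and monotonicity, PNS = p₁ − p₀.
PNS = 0.68 − 0.13 = 0.55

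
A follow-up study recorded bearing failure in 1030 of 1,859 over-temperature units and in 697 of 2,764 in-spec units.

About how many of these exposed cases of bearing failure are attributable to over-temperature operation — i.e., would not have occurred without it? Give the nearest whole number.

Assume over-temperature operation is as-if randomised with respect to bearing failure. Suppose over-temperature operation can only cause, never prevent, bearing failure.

about 561 cases

p₁ = P(outcome | exposed) = 1030/1859 = 0.55406
p₀ = P(outcome | unexposed) = 697/2764 = 0.25217
PN = (p₁ − p₀)/p₁ = (0.55406 − 0.25217) / 0.55406 ≈ 0.54487.
Attributable cases ≈ PN × (exposed cases) = 0.54487 × 1030 ≈ 561.21.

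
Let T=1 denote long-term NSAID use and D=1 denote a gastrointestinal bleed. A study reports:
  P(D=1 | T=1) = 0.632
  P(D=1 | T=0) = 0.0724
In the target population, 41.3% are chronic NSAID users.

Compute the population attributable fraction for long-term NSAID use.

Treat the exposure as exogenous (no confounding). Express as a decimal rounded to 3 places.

Let p₁ = 0.632, p₀ = 0.0724.
Overall risk P(Y=1) = π·p₁ + (1−π)·p₀ = 0.413×0.632 + 0.587×0.0724 = 0.30351.
Under exogeneity, PAF = [P(Y=1) − p₀] / P(Y=1).
PAF = (0.30351 − 0.0724) / 0.30351 ≈ 0.7615

PAF ≈ 0.761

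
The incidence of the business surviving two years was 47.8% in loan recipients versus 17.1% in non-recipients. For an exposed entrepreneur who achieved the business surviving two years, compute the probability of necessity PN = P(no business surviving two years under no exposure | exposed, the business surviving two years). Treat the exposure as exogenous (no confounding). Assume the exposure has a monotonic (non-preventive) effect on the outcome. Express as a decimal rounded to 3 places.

PN ≈ 0.642

p₁ = 0.478, p₀ = 0.171.
Under exogeneity and monotonicity, PN = (p₁ − p₀) / p₁.
PN = (0.478 − 0.171) / 0.478 = 0.307 / 0.478 ≈ 0.6423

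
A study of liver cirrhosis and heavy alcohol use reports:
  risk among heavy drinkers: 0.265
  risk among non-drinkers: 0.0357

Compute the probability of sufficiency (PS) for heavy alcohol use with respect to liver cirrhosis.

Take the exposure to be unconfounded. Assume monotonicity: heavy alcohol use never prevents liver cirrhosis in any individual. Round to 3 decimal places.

Let p₁ = 0.265, p₀ = 0.0357.
Under exogeneity and monotonicity, PS = (p₁ − p₀) / (1 − p₀).
PS = (0.265 − 0.0357) / (1 − 0.0357) = 0.2293 / 0.9643 ≈ 0.2378

PS ≈ 0.238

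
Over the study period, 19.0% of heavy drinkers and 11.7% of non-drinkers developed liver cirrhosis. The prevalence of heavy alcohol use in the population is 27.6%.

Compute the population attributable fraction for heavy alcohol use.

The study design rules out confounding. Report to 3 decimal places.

p₁ = 0.19, p₀ = 0.117.
Overall risk P(Y=1) = π·p₁ + (1−π)·p₀ = 0.276×0.19 + 0.724×0.117 = 0.13715.
Under exogeneity, PAF = [P(Y=1) − p₀] / P(Y=1).
PAF = (0.13715 − 0.117) / 0.13715 ≈ 0.1469

PAF ≈ 0.147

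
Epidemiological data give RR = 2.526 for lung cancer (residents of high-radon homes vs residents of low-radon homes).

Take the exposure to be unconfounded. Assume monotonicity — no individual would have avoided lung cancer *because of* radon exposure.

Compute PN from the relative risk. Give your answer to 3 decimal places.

PN ≈ 0.604

Under exogeneity and monotonicity, PN = (RR − 1) / RR = 1 − 1/RR.
PN = (2.526 − 1) / 2.526 = 1.526 / 2.526 ≈ 0.6041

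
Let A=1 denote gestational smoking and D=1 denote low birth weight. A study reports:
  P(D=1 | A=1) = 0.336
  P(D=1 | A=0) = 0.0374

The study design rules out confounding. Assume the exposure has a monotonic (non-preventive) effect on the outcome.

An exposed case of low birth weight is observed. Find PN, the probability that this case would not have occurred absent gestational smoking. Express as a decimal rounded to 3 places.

PN ≈ 0.889

Let p₁ = 0.336, p₀ = 0.0374.
Under exogeneity and monotonicity, PN = (p₁ − p₀) / p₁.
PN = (0.336 − 0.0374) / 0.336 = 0.2986 / 0.336 ≈ 0.8887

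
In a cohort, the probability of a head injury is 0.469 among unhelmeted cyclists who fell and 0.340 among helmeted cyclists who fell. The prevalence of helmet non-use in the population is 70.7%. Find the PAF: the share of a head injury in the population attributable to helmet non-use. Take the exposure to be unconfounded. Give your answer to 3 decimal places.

PAF ≈ 0.212

Let p₁ = 0.469, p₀ = 0.34.
Overall risk P(Y=1) = π·p₁ + (1−π)·p₀ = 0.707×0.469 + 0.293×0.34 = 0.4312.
Under exogeneity, PAF = [P(Y=1) − p₀] / P(Y=1).
PAF = (0.4312 − 0.34) / 0.4312 ≈ 0.2115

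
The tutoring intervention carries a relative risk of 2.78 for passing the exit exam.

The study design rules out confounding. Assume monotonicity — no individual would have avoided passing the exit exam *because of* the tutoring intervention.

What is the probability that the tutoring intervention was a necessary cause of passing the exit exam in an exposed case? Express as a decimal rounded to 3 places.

Under exogeneity and monotonicity, PN = (RR − 1) / RR = 1 − 1/RR.
PN = (2.78 − 1) / 2.78 = 1.78 / 2.78 ≈ 0.6403

PN ≈ 0.640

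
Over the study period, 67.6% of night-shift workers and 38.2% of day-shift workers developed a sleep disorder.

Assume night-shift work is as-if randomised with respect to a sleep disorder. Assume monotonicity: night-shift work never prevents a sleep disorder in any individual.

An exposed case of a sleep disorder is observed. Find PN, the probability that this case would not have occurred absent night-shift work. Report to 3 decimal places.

PN ≈ 0.435

p₁ = 0.676, p₀ = 0.382.
Under exogeneity and monotonicity, PN = (p₁ − p₀) / p₁.
PN = (0.676 − 0.382) / 0.676 = 0.294 / 0.676 ≈ 0.4349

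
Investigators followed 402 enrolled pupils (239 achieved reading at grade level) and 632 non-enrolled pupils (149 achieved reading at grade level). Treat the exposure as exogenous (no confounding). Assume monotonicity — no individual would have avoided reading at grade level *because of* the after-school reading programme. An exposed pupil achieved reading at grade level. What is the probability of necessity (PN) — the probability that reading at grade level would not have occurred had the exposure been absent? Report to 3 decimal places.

PN ≈ 0.603

p₁ = P(outcome | exposed) = 239/402 = 0.59453
p₀ = P(outcome | unexposed) = 149/632 = 0.23576
Under exogeneity and monotonicity, PN = (p₁ − p₀) / p₁.
PN = (0.59453 − 0.23576) / 0.59453 = 0.35877 / 0.59453 ≈ 0.6035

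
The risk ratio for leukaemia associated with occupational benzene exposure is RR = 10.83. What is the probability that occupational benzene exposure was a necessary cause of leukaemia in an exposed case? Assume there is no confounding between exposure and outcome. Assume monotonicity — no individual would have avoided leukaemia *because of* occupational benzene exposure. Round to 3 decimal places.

PN ≈ 0.908

Under exogeneity and monotonicity, PN = (RR − 1) / RR = 1 − 1/RR.
PN = (10.83 − 1) / 10.83 = 9.83 / 10.83 ≈ 0.9077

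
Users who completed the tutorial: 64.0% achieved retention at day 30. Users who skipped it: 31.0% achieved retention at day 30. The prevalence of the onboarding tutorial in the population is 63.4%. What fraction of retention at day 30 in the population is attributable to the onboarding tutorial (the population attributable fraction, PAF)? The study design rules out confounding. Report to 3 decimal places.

PAF ≈ 0.403

p₁ = 0.64, p₀ = 0.31.
Overall risk P(Y=1) = π·p₁ + (1−π)·p₀ = 0.634×0.64 + 0.366×0.31 = 0.51922.
Under exogeneity, PAF = [P(Y=1) − p₀] / P(Y=1).
PAF = (0.51922 − 0.31) / 0.51922 ≈ 0.4030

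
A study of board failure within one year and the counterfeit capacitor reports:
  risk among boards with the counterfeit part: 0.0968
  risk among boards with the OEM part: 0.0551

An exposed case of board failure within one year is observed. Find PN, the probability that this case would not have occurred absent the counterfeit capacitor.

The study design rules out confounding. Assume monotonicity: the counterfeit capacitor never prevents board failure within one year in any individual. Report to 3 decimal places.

Let p₁ = 0.0968, p₀ = 0.0551.
Under exogeneity and monotonicity, PN = (p₁ − p₀) / p₁.
PN = (0.0968 − 0.0551) / 0.0968 = 0.0417 / 0.0968 ≈ 0.4308

PN ≈ 0.431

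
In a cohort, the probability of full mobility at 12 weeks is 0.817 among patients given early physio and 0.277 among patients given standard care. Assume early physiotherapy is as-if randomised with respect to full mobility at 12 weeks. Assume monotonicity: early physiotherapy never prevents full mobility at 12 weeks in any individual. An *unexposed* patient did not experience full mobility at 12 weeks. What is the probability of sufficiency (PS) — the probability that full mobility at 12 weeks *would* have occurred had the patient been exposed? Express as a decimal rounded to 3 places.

Let p₁ = 0.817, p₀ = 0.277.
Under exogeneity and monotonicity, PS = (p₁ − p₀) / (1 − p₀).
PS = (0.817 − 0.277) / (1 − 0.277) = 0.54 / 0.723 ≈ 0.7469

PS ≈ 0.747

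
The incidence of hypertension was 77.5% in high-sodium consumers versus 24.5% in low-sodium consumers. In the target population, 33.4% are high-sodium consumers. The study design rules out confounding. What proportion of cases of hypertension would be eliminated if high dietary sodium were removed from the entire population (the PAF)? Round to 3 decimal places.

p₁ = 0.775, p₀ = 0.245.
Overall risk P(Y=1) = π·p₁ + (1−π)·p₀ = 0.334×0.775 + 0.666×0.245 = 0.42202.
Under exogeneity, PAF = [P(Y=1) − p₀] / P(Y=1).
PAF = (0.42202 − 0.245) / 0.42202 ≈ 0.4195

PAF ≈ 0.419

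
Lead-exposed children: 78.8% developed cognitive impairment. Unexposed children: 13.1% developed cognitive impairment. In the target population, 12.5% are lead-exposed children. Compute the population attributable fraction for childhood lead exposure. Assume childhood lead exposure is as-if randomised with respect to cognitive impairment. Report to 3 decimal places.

PAF ≈ 0.385

p₁ = 0.788, p₀ = 0.131.
Overall risk P(Y=1) = π·p₁ + (1−π)·p₀ = 0.125×0.788 + 0.875×0.131 = 0.21313.
Under exogeneity, PAF = [P(Y=1) − p₀] / P(Y=1).
PAF = (0.21313 − 0.131) / 0.21313 ≈ 0.3853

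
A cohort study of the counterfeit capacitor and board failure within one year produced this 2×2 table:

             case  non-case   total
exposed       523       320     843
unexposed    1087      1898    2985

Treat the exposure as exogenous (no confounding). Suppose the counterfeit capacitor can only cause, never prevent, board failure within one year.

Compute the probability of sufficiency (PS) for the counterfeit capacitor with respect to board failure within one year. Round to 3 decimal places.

PS ≈ 0.403

p₁ = P(outcome | exposed) = 523/843 = 0.6204
p₀ = P(outcome | unexposed) = 1087/2985 = 0.36415
Under exogeneity and monotonicity, PS = (p₁ − p₀) / (1 − p₀).
PS = (0.6204 − 0.36415) / (1 − 0.36415) = 0.25625 / 0.63585 ≈ 0.4030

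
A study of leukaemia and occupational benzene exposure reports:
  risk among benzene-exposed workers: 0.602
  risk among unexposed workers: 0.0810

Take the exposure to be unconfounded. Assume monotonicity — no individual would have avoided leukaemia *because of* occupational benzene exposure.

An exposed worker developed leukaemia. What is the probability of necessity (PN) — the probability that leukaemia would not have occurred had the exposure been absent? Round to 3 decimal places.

Let p₁ = 0.602, p₀ = 0.081.
Under exogeneity and monotonicity, PN = (p₁ − p₀) / p₁.
PN = (0.602 − 0.081) / 0.602 = 0.521 / 0.602 ≈ 0.8654

PN ≈ 0.865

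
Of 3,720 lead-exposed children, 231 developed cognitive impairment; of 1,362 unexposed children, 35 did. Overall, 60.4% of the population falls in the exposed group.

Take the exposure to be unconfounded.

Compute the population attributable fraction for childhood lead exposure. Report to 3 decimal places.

p₁ = P(outcome | exposed) = 231/3720 = 0.062097
p₀ = P(outcome | unexposed) = 35/1362 = 0.025698
Overall risk P(Y=1) = π·p₁ + (1−π)·p₀ = 0.604×0.062097 + 0.396×0.025698 = 0.047683.
Under exogeneity, PAF = [P(Y=1) − p₀] / P(Y=1).
PAF = (0.047683 − 0.025698) / 0.047683 ≈ 0.4611

PAF ≈ 0.461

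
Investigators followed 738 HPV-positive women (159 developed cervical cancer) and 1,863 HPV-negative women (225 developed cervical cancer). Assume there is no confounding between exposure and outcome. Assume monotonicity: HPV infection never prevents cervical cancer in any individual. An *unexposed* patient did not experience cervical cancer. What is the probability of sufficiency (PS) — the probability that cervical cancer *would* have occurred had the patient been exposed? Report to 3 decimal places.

PS ≈ 0.108

p₁ = P(outcome | exposed) = 159/738 = 0.21545
p₀ = P(outcome | unexposed) = 225/1863 = 0.12077
Under exogeneity and monotonicity, PS = (p₁ − p₀) / (1 − p₀).
PS = (0.21545 − 0.12077) / (1 − 0.12077) = 0.094674 / 0.87923 ≈ 0.1077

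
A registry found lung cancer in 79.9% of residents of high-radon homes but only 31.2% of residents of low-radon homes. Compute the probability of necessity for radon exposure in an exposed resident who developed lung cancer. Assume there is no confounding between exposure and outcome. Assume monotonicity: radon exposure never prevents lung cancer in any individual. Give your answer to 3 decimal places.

p₁ = 0.799, p₀ = 0.312.
Under exogeneity and monotonicity, PN = (p₁ − p₀) / p₁.
PN = (0.799 − 0.312) / 0.799 = 0.487 / 0.799 ≈ 0.6095

PN ≈ 0.610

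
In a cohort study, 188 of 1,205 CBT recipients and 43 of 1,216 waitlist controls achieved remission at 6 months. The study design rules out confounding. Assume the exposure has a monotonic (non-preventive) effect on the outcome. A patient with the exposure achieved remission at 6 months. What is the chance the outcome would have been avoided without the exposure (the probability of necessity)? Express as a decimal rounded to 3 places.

PN ≈ 0.773

p₁ = P(outcome | exposed) = 188/1205 = 0.15602
p₀ = P(outcome | unexposed) = 43/1216 = 0.035362
Under exogeneity and monotonicity, PN = (p₁ − p₀) / p₁.
PN = (0.15602 − 0.035362) / 0.15602 = 0.12065 / 0.15602 ≈ 0.7733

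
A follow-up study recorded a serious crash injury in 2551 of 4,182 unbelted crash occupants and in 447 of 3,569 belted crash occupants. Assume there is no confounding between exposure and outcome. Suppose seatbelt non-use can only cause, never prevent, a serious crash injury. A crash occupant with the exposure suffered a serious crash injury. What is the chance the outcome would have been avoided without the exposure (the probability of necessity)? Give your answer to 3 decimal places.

p₁ = P(outcome | exposed) = 2551/4182 = 0.61
p₀ = P(outcome | unexposed) = 447/3569 = 0.12525
Under exogeneity and monotonicity, PN = (p₁ − p₀) / p₁.
PN = (0.61 − 0.12525) / 0.61 = 0.48475 / 0.61 ≈ 0.7947

PN ≈ 0.795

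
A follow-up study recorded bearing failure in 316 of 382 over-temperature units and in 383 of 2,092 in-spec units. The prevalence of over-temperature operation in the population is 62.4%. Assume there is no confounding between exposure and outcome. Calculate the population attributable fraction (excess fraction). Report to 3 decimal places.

PAF ≈ 0.687

p₁ = P(outcome | exposed) = 316/382 = 0.82723
p₀ = P(outcome | unexposed) = 383/2092 = 0.18308
Overall risk P(Y=1) = π·p₁ + (1−π)·p₀ = 0.624×0.82723 + 0.376×0.18308 = 0.58503.
Under exogeneity, PAF = [P(Y=1) − p₀] / P(Y=1).
PAF = (0.58503 − 0.18308) / 0.58503 ≈ 0.6871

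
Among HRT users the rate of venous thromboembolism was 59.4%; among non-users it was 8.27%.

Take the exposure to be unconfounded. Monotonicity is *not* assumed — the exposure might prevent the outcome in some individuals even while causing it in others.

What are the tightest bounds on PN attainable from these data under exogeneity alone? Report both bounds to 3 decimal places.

0.861 ≤ PN ≤ 1.000

p₁ = 0.594, p₀ = 0.0827.
Under exogeneity alone the bounds on PN are max{0,(p₁−p₀)/p₁} ≤ PN ≤ min{1,(1−p₀)/p₁}.
  lower = (p₁ − p₀)/p₁ = 0.5113 / 0.594 ≈ 0.8608
  upper = min{1, (1 − p₀)/p₁} = 0.9173 / 0.594 ≈ 1.5443 → capped at 1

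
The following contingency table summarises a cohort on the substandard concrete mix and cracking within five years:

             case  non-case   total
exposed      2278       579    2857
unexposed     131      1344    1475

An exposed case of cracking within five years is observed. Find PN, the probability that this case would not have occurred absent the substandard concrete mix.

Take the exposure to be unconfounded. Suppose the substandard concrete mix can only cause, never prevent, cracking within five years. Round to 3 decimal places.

p₁ = P(outcome | exposed) = 2278/2857 = 0.79734
p₀ = P(outcome | unexposed) = 131/1475 = 0.088814
Under exogeneity and monotonicity, PN = (p₁ − p₀)/p₁.
PN = (0.79734 − 0.088814) / 0.79734 ≈ 0.8886

PN ≈ 0.889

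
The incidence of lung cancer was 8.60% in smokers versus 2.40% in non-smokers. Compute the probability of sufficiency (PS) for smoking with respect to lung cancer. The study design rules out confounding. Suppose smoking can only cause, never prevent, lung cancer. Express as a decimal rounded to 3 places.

p₁ = 0.086, p₀ = 0.024.
Under exogeneity and monotonicity, PS = (p₁ − p₀) / (1 − p₀).
PS = (0.086 − 0.024) / (1 − 0.024) = 0.062 / 0.976 ≈ 0.0635

PS ≈ 0.064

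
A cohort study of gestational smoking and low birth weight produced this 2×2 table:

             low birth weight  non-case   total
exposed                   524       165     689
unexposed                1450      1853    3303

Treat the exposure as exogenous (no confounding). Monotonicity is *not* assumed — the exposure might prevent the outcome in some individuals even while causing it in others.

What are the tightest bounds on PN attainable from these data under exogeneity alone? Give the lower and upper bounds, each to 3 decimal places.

0.423 ≤ PN ≤ 0.738

p₁ = P(outcome | exposed) = 524/689 = 0.76052
p₀ = P(outcome | unexposed) = 1450/3303 = 0.43899
Under exogeneity alone the bounds on PN are max{0,(p₁−p₀)/p₁} ≤ PN ≤ min{1,(1−p₀)/p₁}.
  lower = (p₁ − p₀)/p₁ = 0.32153 / 0.76052 ≈ 0.4228
  upper = min{1, (1 − p₀)/p₁} = 0.56101 / 0.76052 ≈ 0.7377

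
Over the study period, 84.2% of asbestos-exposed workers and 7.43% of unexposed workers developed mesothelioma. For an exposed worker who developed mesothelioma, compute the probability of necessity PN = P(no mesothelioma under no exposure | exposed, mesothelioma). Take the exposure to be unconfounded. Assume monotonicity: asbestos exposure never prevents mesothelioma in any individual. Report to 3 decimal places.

p₁ = 0.842, p₀ = 0.0743.
Under exogeneity and monotonicity, PN = (p₁ − p₀) / p₁.
PN = (0.842 − 0.0743) / 0.842 = 0.7677 / 0.842 ≈ 0.9118

PN ≈ 0.912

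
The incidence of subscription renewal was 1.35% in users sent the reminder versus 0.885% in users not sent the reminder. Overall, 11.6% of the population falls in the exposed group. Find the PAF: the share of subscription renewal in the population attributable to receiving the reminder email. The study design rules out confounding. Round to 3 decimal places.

PAF ≈ 0.057

p₁ = 0.0135, p₀ = 0.00885.
Overall risk P(Y=1) = π·p₁ + (1−π)·p₀ = 0.116×0.0135 + 0.884×0.00885 = 0.0093894.
Under exogeneity, PAF = [P(Y=1) − p₀] / P(Y=1).
PAF = (0.0093894 − 0.00885) / 0.0093894 ≈ 0.0574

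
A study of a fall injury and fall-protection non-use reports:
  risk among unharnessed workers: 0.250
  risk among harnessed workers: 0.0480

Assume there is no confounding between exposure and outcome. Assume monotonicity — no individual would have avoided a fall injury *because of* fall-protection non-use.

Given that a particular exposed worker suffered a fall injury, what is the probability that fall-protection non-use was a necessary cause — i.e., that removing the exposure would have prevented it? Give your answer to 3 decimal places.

PN ≈ 0.808

Let p₁ = 0.25, p₀ = 0.048.
Under exogeneity and monotonicity, PN = (p₁ − p₀) / p₁.
PN = (0.25 − 0.048) / 0.25 = 0.202 / 0.25 ≈ 0.8080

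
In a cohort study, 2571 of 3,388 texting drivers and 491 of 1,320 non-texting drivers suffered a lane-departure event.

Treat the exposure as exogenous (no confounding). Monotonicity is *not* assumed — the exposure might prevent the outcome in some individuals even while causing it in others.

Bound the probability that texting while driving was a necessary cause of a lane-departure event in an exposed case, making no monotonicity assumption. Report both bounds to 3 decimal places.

0.510 ≤ PN ≤ 0.828

p₁ = P(outcome | exposed) = 2571/3388 = 0.75885
p₀ = P(outcome | unexposed) = 491/1320 = 0.37197
Under exogeneity alone the bounds on PN are max{0,(p₁−p₀)/p₁} ≤ PN ≤ min{1,(1−p₀)/p₁}.
  lower = (p₁ − p₀)/p₁ = 0.38689 / 0.75885 ≈ 0.5098
  upper = min{1, (1 − p₀)/p₁} = 0.62803 / 0.75885 ≈ 0.8276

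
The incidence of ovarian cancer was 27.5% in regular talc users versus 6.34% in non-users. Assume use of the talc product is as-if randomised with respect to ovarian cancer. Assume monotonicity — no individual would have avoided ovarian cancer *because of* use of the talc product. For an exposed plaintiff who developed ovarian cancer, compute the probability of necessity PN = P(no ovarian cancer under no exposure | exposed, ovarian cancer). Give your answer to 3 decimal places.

PN ≈ 0.769

p₁ = 0.275, p₀ = 0.0634.
Under exogeneity and monotonicity, PN = (p₁ − p₀) / p₁.
PN = (0.275 − 0.0634) / 0.275 = 0.2116 / 0.275 ≈ 0.7695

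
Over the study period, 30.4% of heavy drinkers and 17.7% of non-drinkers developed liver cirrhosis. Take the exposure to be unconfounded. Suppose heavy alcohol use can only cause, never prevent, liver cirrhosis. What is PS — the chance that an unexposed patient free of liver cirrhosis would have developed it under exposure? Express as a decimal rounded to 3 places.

p₁ = 0.304, p₀ = 0.177.
Under exogeneity and monotonicity, PS = (p₁ − p₀) / (1 − p₀).
PS = (0.304 − 0.177) / (1 − 0.177) = 0.127 / 0.823 ≈ 0.1543

PS ≈ 0.154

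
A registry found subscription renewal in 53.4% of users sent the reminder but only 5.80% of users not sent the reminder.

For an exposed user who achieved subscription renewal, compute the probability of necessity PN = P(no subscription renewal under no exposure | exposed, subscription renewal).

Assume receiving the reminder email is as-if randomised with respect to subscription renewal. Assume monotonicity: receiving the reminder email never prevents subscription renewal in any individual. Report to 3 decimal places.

PN ≈ 0.891

p₁ = 0.534, p₀ = 0.058.
Under exogeneity and monotonicity, PN = (p₁ − p₀) / p₁.
PN = (0.534 − 0.058) / 0.534 = 0.476 / 0.534 ≈ 0.8914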